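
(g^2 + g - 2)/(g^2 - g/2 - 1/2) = 2*(g + 2)/(2*g + 1)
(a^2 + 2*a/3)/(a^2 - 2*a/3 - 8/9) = 3*a/(3*a - 4)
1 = 1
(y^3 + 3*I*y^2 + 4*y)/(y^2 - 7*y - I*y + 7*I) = y*(y + 4*I)/(y - 7)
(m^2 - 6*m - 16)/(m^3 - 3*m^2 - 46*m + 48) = (m + 2)/(m^2 + 5*m - 6)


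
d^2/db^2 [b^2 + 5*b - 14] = 2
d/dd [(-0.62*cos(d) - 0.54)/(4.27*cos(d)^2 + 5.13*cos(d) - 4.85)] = (2.6474*sin(d)^2 - 4.6116*cos(d) - 8.4246)*sin(d)/(4.27*cos(d)^2 + 5.13*cos(d) - 4.85)^2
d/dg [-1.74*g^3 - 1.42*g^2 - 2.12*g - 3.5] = -5.22*g^2 - 2.84*g - 2.12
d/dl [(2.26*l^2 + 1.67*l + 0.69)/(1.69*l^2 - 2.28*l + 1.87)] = (-7.9751*l^2 + 6.1202*l + 4.6961)/(2.8561*l^4 - 7.7064*l^3 + 11.519*l^2 - 8.5272*l + 3.4969)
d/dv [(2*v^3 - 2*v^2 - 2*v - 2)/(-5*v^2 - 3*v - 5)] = 2*(-5*v^4 - 6*v^3 - 17*v^2 + 2)/(25*v^4 + 30*v^3 + 59*v^2 + 30*v + 25)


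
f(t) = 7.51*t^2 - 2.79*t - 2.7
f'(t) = 15.02*t - 2.79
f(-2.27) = 42.33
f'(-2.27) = -36.89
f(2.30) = 30.61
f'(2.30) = 31.76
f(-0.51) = 0.68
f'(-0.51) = -10.45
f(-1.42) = 16.40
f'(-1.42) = -24.12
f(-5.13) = 209.25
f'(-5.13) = -79.84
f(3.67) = 88.21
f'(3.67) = 52.33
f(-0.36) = -0.72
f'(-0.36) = -8.20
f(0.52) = -2.12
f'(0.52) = 5.02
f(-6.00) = 284.40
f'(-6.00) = -92.91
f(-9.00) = 630.72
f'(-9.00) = -137.97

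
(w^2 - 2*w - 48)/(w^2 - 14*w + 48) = (w + 6)/(w - 6)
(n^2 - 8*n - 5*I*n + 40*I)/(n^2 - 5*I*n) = (n - 8)/n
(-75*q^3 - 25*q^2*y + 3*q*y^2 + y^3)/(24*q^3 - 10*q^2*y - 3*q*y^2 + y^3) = (-25*q^2 + y^2)/(8*q^2 - 6*q*y + y^2)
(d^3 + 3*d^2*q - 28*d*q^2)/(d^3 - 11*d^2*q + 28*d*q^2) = (-d - 7*q)/(-d + 7*q)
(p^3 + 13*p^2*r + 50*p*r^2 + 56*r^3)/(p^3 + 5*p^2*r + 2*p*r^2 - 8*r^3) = (p + 7*r)/(p - r)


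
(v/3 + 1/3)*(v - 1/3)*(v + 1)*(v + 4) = v^4/3 + 17*v^3/9 + 7*v^2/3 + v/3 - 4/9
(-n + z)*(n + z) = -n^2 + z^2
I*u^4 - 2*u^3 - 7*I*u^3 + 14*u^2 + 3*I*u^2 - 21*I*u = u*(u - 7)*(u + 3*I)*(I*u + 1)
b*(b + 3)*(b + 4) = b^3 + 7*b^2 + 12*b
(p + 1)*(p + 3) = p^2 + 4*p + 3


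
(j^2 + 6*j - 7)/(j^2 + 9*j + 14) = (j - 1)/(j + 2)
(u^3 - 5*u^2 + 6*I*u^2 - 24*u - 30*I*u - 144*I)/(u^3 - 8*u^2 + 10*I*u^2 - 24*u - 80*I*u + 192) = (u + 3)/(u + 4*I)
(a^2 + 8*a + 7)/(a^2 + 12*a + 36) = (a^2 + 8*a + 7)/(a^2 + 12*a + 36)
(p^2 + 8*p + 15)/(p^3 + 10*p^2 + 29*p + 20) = (p + 3)/(p^2 + 5*p + 4)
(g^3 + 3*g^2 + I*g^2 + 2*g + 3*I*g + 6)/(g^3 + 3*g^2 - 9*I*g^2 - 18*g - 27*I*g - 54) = (g^2 + I*g + 2)/(g^2 - 9*I*g - 18)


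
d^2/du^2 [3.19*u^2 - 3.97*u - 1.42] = 6.38000000000000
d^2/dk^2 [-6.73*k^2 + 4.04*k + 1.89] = -13.4600000000000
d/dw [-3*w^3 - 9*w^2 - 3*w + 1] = -9*w^2 - 18*w - 3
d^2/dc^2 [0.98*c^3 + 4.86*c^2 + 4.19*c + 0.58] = 5.88*c + 9.72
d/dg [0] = 0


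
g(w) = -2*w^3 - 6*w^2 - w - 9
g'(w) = -6*w^2 - 12*w - 1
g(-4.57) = 61.15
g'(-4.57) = -71.47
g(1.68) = -37.10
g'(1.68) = -38.09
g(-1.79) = -14.96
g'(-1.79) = 1.26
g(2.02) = -51.99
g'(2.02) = -49.72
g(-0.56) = -9.97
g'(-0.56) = 3.84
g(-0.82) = -11.11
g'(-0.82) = 4.81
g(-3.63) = 11.23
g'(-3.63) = -36.50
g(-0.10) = -8.96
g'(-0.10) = 0.14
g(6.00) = -663.00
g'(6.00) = -289.00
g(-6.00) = 213.00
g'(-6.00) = -145.00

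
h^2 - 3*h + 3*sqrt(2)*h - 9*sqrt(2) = (h - 3)*(h + 3*sqrt(2))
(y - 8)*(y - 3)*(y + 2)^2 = y^4 - 7*y^3 - 16*y^2 + 52*y + 96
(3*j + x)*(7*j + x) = 21*j^2 + 10*j*x + x^2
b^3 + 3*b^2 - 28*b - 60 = (b - 5)*(b + 2)*(b + 6)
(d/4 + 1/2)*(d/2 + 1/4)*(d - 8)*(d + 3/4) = d^4/8 - 19*d^3/32 - 185*d^2/64 - 89*d/32 - 3/4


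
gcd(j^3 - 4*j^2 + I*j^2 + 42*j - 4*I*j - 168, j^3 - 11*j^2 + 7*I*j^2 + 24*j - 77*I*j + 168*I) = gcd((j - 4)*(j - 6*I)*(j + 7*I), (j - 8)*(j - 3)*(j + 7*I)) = j + 7*I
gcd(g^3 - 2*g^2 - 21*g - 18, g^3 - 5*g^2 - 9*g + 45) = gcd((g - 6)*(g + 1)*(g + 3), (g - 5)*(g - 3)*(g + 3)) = g + 3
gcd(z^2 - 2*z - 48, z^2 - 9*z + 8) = z - 8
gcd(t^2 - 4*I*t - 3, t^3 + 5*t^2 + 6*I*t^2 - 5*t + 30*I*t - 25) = 1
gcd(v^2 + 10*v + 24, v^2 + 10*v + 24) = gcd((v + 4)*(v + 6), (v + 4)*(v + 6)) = v^2 + 10*v + 24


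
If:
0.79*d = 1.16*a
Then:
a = 0.681034482758621*d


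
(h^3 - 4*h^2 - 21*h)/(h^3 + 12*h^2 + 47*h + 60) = h*(h - 7)/(h^2 + 9*h + 20)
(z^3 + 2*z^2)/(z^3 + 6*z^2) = (z + 2)/(z + 6)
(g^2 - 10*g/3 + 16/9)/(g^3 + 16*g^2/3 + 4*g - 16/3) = (g - 8/3)/(g^2 + 6*g + 8)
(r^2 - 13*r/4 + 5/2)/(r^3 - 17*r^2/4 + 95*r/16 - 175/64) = 16*(r - 2)/(16*r^2 - 48*r + 35)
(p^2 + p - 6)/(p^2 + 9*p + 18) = (p - 2)/(p + 6)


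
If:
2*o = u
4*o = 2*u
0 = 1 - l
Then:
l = 1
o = u/2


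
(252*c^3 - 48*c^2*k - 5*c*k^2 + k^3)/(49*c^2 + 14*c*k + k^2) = (36*c^2 - 12*c*k + k^2)/(7*c + k)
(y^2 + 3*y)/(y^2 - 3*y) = (y + 3)/(y - 3)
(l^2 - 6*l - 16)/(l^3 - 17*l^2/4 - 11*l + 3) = 4*(l - 8)/(4*l^2 - 25*l + 6)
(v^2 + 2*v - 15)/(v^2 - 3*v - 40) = (v - 3)/(v - 8)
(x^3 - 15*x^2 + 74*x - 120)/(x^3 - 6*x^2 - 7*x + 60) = (x - 6)/(x + 3)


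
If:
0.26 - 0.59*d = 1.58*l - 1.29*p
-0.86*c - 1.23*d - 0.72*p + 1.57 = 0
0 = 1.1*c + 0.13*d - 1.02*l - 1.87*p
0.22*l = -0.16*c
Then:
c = 0.12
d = 1.08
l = -0.08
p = 0.19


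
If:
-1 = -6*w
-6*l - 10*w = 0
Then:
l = -5/18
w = 1/6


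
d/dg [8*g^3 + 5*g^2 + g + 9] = 24*g^2 + 10*g + 1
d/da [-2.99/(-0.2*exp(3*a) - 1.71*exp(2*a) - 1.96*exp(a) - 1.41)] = (-1.794*exp(2*a) - 10.2258*exp(a) - 5.8604)*exp(a)/(0.2*exp(3*a) + 1.71*exp(2*a) + 1.96*exp(a) + 1.41)^2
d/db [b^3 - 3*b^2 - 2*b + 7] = 3*b^2 - 6*b - 2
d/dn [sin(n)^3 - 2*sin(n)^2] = (3*sin(n) - 4)*sin(n)*cos(n)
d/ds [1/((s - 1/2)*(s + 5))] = 2*(-4*s - 9)/(4*s^4 + 36*s^3 + 61*s^2 - 90*s + 25)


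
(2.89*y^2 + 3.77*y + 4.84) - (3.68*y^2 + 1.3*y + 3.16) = -0.79*y^2 + 2.47*y + 1.68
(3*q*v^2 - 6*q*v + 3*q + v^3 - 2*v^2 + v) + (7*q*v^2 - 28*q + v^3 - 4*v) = 10*q*v^2 - 6*q*v - 25*q + 2*v^3 - 2*v^2 - 3*v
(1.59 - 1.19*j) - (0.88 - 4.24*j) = 3.05*j + 0.71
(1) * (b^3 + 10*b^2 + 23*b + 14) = b^3 + 10*b^2 + 23*b + 14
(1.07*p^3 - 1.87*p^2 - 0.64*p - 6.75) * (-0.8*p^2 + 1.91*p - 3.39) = -0.856*p^5 + 3.5397*p^4 - 6.687*p^3 + 10.5169*p^2 - 10.7229*p + 22.8825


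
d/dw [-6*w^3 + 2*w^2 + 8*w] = -18*w^2 + 4*w + 8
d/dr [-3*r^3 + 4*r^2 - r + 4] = -9*r^2 + 8*r - 1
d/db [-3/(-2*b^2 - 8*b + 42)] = 3*(-b - 2)/(b^2 + 4*b - 21)^2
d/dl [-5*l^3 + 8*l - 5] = 8 - 15*l^2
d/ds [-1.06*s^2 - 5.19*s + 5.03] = -2.12*s - 5.19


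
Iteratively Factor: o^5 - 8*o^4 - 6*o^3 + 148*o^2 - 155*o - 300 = (o + 4)*(o^4 - 12*o^3 + 42*o^2 - 20*o - 75) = (o - 3)*(o + 4)*(o^3 - 9*o^2 + 15*o + 25) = (o - 3)*(o + 1)*(o + 4)*(o^2 - 10*o + 25) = (o - 5)*(o - 3)*(o + 1)*(o + 4)*(o - 5)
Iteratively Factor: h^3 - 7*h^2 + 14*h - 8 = (h - 2)*(h^2 - 5*h + 4) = (h - 2)*(h - 1)*(h - 4)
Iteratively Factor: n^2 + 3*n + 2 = (n + 2)*(n + 1)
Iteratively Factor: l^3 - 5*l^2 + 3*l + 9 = (l + 1)*(l^2 - 6*l + 9) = (l - 3)*(l + 1)*(l - 3)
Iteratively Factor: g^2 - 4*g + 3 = (g - 1)*(g - 3)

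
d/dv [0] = 0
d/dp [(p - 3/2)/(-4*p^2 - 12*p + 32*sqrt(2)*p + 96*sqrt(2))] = (-2*p^2 - 6*p + 16*sqrt(2)*p + (2*p - 3)*(2*p - 8*sqrt(2) + 3) + 48*sqrt(2))/(8*(p^2 - 8*sqrt(2)*p + 3*p - 24*sqrt(2))^2)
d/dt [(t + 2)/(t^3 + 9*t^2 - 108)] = (t^3 + 9*t^2 - 3*t*(t + 2)*(t + 6) - 108)/(t^3 + 9*t^2 - 108)^2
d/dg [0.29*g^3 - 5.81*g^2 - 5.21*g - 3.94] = 0.87*g^2 - 11.62*g - 5.21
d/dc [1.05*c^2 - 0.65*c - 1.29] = 2.1*c - 0.65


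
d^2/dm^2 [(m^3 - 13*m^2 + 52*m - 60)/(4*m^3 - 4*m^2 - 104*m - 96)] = 3*(-2*m^3 + 3*m^2 + 39*m + 61)/(m^6 + 15*m^5 + 87*m^4 + 245*m^3 + 348*m^2 + 240*m + 64)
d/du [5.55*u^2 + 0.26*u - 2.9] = 11.1*u + 0.26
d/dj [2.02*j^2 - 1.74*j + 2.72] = 4.04*j - 1.74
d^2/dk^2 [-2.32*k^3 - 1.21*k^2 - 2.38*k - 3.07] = -13.92*k - 2.42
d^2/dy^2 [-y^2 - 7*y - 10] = -2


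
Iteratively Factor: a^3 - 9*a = (a - 3)*(a^2 + 3*a) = a*(a - 3)*(a + 3)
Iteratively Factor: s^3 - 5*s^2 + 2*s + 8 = (s - 2)*(s^2 - 3*s - 4) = (s - 4)*(s - 2)*(s + 1)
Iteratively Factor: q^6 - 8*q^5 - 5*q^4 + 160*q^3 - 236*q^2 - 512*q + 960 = (q - 2)*(q^5 - 6*q^4 - 17*q^3 + 126*q^2 + 16*q - 480) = (q - 3)*(q - 2)*(q^4 - 3*q^3 - 26*q^2 + 48*q + 160) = (q - 3)*(q - 2)*(q + 4)*(q^3 - 7*q^2 + 2*q + 40) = (q - 3)*(q - 2)*(q + 2)*(q + 4)*(q^2 - 9*q + 20) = (q - 5)*(q - 3)*(q - 2)*(q + 2)*(q + 4)*(q - 4)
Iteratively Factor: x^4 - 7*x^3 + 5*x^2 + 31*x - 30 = (x - 3)*(x^3 - 4*x^2 - 7*x + 10) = (x - 3)*(x + 2)*(x^2 - 6*x + 5) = (x - 5)*(x - 3)*(x + 2)*(x - 1)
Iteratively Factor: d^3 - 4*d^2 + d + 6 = (d - 2)*(d^2 - 2*d - 3) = (d - 2)*(d + 1)*(d - 3)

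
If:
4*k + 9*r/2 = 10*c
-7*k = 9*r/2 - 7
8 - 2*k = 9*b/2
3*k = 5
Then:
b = 28/27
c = 1/5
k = 5/3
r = -28/27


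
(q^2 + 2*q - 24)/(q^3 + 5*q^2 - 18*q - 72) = 1/(q + 3)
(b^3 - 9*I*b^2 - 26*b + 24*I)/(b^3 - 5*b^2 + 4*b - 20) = (b^2 - 7*I*b - 12)/(b^2 + b*(-5 + 2*I) - 10*I)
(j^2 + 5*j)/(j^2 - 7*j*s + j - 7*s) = j*(j + 5)/(j^2 - 7*j*s + j - 7*s)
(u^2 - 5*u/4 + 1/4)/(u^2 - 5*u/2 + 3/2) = (4*u - 1)/(2*(2*u - 3))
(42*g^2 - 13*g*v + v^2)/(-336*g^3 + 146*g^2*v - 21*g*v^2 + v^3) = 1/(-8*g + v)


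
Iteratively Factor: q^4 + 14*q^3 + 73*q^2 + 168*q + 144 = (q + 3)*(q^3 + 11*q^2 + 40*q + 48) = (q + 3)^2*(q^2 + 8*q + 16) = (q + 3)^2*(q + 4)*(q + 4)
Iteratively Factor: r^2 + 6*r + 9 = (r + 3)*(r + 3)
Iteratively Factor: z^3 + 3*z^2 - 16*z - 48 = (z - 4)*(z^2 + 7*z + 12) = (z - 4)*(z + 3)*(z + 4)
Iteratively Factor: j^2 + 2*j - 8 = (j - 2)*(j + 4)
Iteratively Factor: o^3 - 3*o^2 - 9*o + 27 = (o + 3)*(o^2 - 6*o + 9) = (o - 3)*(o + 3)*(o - 3)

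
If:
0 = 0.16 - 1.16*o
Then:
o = 0.14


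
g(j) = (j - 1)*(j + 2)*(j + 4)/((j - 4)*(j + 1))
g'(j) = (j - 1)*(j + 2)/((j - 4)*(j + 1)) + (j - 1)*(j + 4)/((j - 4)*(j + 1)) - (j - 1)*(j + 2)*(j + 4)/((j - 4)*(j + 1)^2) + (j + 2)*(j + 4)/((j - 4)*(j + 1)) - (j - 1)*(j + 2)*(j + 4)/((j - 4)^2*(j + 1)) = (j^4 - 6*j^3 - 29*j^2 - 24*j - 32)/(j^4 - 6*j^3 + j^2 + 24*j + 16)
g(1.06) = -0.15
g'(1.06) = -2.61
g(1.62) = -2.02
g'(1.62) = -4.26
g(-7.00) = -1.82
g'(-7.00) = 0.73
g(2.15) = -5.04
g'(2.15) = -7.54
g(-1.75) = -0.36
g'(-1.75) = -2.00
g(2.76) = -12.15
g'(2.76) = -17.82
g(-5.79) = -0.98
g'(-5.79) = 0.65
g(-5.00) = -0.50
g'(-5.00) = 0.57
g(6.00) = 28.57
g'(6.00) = -6.22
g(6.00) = 28.57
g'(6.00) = -6.22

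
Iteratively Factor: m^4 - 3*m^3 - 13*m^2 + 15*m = (m - 1)*(m^3 - 2*m^2 - 15*m) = (m - 1)*(m + 3)*(m^2 - 5*m) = m*(m - 1)*(m + 3)*(m - 5)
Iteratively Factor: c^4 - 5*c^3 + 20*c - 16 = (c - 4)*(c^3 - c^2 - 4*c + 4) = (c - 4)*(c - 2)*(c^2 + c - 2) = (c - 4)*(c - 2)*(c - 1)*(c + 2)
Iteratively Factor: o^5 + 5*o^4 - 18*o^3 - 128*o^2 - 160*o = (o + 2)*(o^4 + 3*o^3 - 24*o^2 - 80*o) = (o - 5)*(o + 2)*(o^3 + 8*o^2 + 16*o) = (o - 5)*(o + 2)*(o + 4)*(o^2 + 4*o) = (o - 5)*(o + 2)*(o + 4)^2*(o)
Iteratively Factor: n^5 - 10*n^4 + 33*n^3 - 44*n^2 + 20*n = (n)*(n^4 - 10*n^3 + 33*n^2 - 44*n + 20) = n*(n - 2)*(n^3 - 8*n^2 + 17*n - 10) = n*(n - 5)*(n - 2)*(n^2 - 3*n + 2) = n*(n - 5)*(n - 2)*(n - 1)*(n - 2)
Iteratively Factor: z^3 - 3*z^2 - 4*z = (z + 1)*(z^2 - 4*z) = z*(z + 1)*(z - 4)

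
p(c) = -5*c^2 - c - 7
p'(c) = -10*c - 1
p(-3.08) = -51.35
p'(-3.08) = 29.80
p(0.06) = -7.08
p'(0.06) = -1.60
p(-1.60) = -18.20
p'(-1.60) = 15.00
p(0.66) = -9.84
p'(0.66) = -7.60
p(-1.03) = -11.27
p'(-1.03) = 9.30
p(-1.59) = -18.05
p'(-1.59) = 14.90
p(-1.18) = -12.78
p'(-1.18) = 10.80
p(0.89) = -11.85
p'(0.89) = -9.90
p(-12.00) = -715.00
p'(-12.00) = 119.00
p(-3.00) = -49.00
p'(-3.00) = 29.00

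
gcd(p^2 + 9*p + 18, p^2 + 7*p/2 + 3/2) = p + 3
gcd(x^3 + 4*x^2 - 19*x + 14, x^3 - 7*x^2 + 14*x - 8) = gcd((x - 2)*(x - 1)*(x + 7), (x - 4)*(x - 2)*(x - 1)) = x^2 - 3*x + 2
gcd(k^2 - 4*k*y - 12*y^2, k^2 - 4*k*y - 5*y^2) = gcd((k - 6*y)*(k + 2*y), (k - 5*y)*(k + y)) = 1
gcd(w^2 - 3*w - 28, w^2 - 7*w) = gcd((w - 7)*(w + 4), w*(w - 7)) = w - 7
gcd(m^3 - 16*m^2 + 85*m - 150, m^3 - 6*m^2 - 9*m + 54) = m - 6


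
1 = 1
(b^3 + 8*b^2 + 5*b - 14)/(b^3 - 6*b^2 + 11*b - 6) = (b^2 + 9*b + 14)/(b^2 - 5*b + 6)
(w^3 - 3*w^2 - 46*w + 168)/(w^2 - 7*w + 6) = (w^2 + 3*w - 28)/(w - 1)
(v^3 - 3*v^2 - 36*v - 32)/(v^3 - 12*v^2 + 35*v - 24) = (v^2 + 5*v + 4)/(v^2 - 4*v + 3)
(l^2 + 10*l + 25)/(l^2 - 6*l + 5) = (l^2 + 10*l + 25)/(l^2 - 6*l + 5)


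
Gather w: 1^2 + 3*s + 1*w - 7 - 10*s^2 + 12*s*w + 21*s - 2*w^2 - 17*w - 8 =-10*s^2 + 24*s - 2*w^2 + w*(12*s - 16) - 14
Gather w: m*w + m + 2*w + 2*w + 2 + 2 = m + w*(m + 4) + 4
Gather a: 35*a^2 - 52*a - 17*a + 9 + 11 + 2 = 35*a^2 - 69*a + 22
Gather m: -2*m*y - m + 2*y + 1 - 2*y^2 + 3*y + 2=m*(-2*y - 1) - 2*y^2 + 5*y + 3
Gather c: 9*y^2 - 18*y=9*y^2 - 18*y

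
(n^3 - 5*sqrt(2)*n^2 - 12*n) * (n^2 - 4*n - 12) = n^5 - 5*sqrt(2)*n^4 - 4*n^4 - 24*n^3 + 20*sqrt(2)*n^3 + 48*n^2 + 60*sqrt(2)*n^2 + 144*n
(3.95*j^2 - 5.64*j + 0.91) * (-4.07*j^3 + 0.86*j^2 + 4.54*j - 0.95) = -16.0765*j^5 + 26.3518*j^4 + 9.3789*j^3 - 28.5755*j^2 + 9.4894*j - 0.8645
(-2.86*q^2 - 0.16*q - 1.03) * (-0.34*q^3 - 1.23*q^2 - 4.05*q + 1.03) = 0.9724*q^5 + 3.5722*q^4 + 12.13*q^3 - 1.0309*q^2 + 4.0067*q - 1.0609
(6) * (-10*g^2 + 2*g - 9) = -60*g^2 + 12*g - 54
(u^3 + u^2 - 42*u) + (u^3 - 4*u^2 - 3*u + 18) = 2*u^3 - 3*u^2 - 45*u + 18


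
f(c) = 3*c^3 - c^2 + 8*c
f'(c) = 9*c^2 - 2*c + 8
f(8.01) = 1541.69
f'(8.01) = 569.42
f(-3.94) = -230.53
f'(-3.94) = 155.59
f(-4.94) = -425.58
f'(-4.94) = 237.51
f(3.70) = 167.87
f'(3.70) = 123.81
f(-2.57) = -78.09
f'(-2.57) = 72.58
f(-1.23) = -16.94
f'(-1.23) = 24.08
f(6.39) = 793.04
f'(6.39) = 362.71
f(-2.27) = -58.40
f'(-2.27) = 58.92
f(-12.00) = -5424.00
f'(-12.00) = 1328.00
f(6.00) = 660.00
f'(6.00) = 320.00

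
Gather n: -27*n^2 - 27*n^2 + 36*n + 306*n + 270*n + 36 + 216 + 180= -54*n^2 + 612*n + 432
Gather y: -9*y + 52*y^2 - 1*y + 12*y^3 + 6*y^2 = 12*y^3 + 58*y^2 - 10*y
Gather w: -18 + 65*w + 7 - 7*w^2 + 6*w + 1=-7*w^2 + 71*w - 10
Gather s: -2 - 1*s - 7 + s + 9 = 0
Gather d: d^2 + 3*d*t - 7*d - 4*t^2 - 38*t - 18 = d^2 + d*(3*t - 7) - 4*t^2 - 38*t - 18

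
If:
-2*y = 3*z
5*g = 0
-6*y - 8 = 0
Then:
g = 0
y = -4/3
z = 8/9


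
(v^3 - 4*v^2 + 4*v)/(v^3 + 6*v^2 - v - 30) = v*(v - 2)/(v^2 + 8*v + 15)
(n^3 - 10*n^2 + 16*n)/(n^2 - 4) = n*(n - 8)/(n + 2)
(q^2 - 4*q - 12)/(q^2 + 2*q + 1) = (q^2 - 4*q - 12)/(q^2 + 2*q + 1)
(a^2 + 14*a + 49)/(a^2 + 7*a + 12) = (a^2 + 14*a + 49)/(a^2 + 7*a + 12)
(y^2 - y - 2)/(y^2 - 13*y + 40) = (y^2 - y - 2)/(y^2 - 13*y + 40)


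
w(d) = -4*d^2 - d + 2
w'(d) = -8*d - 1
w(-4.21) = -64.69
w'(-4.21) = 32.68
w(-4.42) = -71.73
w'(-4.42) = 34.36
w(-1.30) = -3.46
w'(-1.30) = 9.40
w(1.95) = -15.16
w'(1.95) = -16.60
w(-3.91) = -55.24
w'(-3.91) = 30.28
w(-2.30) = -16.86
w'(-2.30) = 17.40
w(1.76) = -12.15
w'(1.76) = -15.08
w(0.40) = 0.96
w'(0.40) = -4.20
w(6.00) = -148.00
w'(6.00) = -49.00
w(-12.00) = -562.00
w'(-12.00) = 95.00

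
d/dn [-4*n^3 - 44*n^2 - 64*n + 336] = -12*n^2 - 88*n - 64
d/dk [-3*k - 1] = -3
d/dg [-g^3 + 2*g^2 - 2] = g*(4 - 3*g)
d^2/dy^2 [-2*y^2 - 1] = -4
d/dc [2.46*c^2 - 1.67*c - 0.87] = 4.92*c - 1.67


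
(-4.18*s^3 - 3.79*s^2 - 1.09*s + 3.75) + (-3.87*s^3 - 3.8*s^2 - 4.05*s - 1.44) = -8.05*s^3 - 7.59*s^2 - 5.14*s + 2.31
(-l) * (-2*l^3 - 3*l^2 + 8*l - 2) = 2*l^4 + 3*l^3 - 8*l^2 + 2*l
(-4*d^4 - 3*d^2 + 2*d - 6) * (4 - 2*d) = 8*d^5 - 16*d^4 + 6*d^3 - 16*d^2 + 20*d - 24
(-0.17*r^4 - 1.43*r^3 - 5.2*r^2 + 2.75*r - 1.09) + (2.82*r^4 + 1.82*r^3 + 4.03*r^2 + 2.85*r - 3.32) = 2.65*r^4 + 0.39*r^3 - 1.17*r^2 + 5.6*r - 4.41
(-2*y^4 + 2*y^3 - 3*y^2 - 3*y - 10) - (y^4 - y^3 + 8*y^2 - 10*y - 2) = -3*y^4 + 3*y^3 - 11*y^2 + 7*y - 8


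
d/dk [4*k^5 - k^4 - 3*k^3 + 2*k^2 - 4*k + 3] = 20*k^4 - 4*k^3 - 9*k^2 + 4*k - 4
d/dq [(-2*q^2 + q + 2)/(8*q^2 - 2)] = (-4*q^2 - 12*q - 1)/(2*(16*q^4 - 8*q^2 + 1))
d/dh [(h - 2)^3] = 3*(h - 2)^2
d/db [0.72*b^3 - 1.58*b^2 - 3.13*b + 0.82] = 2.16*b^2 - 3.16*b - 3.13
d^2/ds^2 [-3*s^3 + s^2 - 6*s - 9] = 2 - 18*s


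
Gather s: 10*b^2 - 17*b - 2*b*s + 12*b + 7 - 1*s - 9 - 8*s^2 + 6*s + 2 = 10*b^2 - 5*b - 8*s^2 + s*(5 - 2*b)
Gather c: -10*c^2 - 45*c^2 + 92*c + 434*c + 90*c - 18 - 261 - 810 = -55*c^2 + 616*c - 1089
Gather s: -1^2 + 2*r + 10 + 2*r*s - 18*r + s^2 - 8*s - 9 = -16*r + s^2 + s*(2*r - 8)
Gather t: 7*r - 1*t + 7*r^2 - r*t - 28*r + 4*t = 7*r^2 - 21*r + t*(3 - r)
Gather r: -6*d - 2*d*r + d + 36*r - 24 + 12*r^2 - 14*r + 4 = -5*d + 12*r^2 + r*(22 - 2*d) - 20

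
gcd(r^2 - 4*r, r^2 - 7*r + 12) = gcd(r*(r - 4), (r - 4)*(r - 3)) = r - 4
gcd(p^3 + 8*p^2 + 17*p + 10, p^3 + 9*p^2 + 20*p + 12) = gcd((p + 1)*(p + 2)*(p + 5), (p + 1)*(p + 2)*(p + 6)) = p^2 + 3*p + 2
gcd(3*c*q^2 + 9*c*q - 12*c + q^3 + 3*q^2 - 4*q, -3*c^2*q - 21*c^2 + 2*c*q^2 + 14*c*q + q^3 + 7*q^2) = 3*c + q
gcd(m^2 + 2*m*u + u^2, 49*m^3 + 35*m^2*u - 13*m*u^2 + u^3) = m + u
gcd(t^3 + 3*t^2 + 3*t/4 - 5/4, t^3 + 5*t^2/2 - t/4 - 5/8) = t^2 + 2*t - 5/4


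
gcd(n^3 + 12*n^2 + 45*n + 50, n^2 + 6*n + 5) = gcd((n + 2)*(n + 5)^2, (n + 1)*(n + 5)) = n + 5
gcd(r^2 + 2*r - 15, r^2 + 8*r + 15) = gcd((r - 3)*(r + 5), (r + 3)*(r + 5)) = r + 5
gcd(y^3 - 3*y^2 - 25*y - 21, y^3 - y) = y + 1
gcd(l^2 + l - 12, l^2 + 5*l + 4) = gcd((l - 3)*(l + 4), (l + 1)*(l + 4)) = l + 4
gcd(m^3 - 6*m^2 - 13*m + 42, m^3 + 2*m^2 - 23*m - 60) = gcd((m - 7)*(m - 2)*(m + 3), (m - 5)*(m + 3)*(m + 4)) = m + 3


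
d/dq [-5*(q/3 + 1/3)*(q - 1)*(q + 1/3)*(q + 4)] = -20*q^3/3 - 65*q^2/3 - 10*q/9 + 65/9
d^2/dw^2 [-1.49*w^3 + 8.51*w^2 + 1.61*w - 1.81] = 17.02 - 8.94*w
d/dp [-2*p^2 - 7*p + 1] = -4*p - 7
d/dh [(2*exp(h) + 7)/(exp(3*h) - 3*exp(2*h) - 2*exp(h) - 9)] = (-4*exp(3*h) - 15*exp(2*h) + 42*exp(h) - 4)*exp(h)/(exp(6*h) - 6*exp(5*h) + 5*exp(4*h) - 6*exp(3*h) + 58*exp(2*h) + 36*exp(h) + 81)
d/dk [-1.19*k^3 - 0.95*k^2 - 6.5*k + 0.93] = -3.57*k^2 - 1.9*k - 6.5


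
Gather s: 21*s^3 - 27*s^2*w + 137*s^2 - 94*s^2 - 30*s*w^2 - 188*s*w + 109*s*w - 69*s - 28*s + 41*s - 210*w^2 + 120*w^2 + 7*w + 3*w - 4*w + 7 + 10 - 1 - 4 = 21*s^3 + s^2*(43 - 27*w) + s*(-30*w^2 - 79*w - 56) - 90*w^2 + 6*w + 12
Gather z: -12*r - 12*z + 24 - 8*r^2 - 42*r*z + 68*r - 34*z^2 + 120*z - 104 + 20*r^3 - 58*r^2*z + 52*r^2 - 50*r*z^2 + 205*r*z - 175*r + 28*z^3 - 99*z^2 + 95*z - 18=20*r^3 + 44*r^2 - 119*r + 28*z^3 + z^2*(-50*r - 133) + z*(-58*r^2 + 163*r + 203) - 98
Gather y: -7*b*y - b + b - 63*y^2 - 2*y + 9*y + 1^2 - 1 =-63*y^2 + y*(7 - 7*b)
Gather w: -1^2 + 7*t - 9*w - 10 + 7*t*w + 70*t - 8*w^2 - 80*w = 77*t - 8*w^2 + w*(7*t - 89) - 11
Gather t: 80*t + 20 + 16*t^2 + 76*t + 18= 16*t^2 + 156*t + 38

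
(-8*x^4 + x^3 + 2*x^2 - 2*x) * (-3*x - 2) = 24*x^5 + 13*x^4 - 8*x^3 + 2*x^2 + 4*x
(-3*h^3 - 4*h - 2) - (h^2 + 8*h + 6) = -3*h^3 - h^2 - 12*h - 8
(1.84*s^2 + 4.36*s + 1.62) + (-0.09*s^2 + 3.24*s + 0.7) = 1.75*s^2 + 7.6*s + 2.32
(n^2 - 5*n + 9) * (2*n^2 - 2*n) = 2*n^4 - 12*n^3 + 28*n^2 - 18*n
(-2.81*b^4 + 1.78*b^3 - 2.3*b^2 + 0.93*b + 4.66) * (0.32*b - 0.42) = -0.8992*b^5 + 1.7498*b^4 - 1.4836*b^3 + 1.2636*b^2 + 1.1006*b - 1.9572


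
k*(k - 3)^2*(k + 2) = k^4 - 4*k^3 - 3*k^2 + 18*k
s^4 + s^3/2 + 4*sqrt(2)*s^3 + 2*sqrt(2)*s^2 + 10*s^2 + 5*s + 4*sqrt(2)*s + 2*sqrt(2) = (s + 1/2)*(s + sqrt(2))^2*(s + 2*sqrt(2))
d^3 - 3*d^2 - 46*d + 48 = (d - 8)*(d - 1)*(d + 6)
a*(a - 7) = a^2 - 7*a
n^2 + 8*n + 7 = (n + 1)*(n + 7)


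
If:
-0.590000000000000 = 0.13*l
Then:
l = -4.54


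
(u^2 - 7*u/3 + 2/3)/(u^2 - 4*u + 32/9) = 3*(3*u^2 - 7*u + 2)/(9*u^2 - 36*u + 32)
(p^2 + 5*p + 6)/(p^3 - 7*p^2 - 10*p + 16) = (p + 3)/(p^2 - 9*p + 8)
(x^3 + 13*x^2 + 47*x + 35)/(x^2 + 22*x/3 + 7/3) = 3*(x^2 + 6*x + 5)/(3*x + 1)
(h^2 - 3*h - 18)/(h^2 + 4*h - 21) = (h^2 - 3*h - 18)/(h^2 + 4*h - 21)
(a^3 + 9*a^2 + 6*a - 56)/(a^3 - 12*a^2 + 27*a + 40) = (a^3 + 9*a^2 + 6*a - 56)/(a^3 - 12*a^2 + 27*a + 40)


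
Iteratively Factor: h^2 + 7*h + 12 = (h + 3)*(h + 4)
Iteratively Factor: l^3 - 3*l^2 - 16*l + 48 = (l - 4)*(l^2 + l - 12) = (l - 4)*(l - 3)*(l + 4)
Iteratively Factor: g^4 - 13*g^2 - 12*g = (g + 3)*(g^3 - 3*g^2 - 4*g) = g*(g + 3)*(g^2 - 3*g - 4) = g*(g - 4)*(g + 3)*(g + 1)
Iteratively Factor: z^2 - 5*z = (z - 5)*(z)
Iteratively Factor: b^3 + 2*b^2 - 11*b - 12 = (b - 3)*(b^2 + 5*b + 4) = (b - 3)*(b + 4)*(b + 1)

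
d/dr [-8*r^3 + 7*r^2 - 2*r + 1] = -24*r^2 + 14*r - 2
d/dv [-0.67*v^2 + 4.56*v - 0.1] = 4.56 - 1.34*v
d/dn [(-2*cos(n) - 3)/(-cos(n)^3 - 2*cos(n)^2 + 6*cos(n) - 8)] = (4*cos(n)^3 + 13*cos(n)^2 + 12*cos(n) - 34)*sin(n)/((cos(n) + 4)^2*(sin(n)^2 + 2*cos(n) - 3)^2)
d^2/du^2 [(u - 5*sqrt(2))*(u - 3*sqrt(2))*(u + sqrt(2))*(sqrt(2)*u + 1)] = 12*sqrt(2)*u^2 - 78*u + 14*sqrt(2)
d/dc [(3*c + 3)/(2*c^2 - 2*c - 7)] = 3*(2*c^2 - 2*c - 2*(c + 1)*(2*c - 1) - 7)/(-2*c^2 + 2*c + 7)^2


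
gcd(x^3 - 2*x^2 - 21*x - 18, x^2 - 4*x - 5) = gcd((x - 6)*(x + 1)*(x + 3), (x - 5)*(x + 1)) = x + 1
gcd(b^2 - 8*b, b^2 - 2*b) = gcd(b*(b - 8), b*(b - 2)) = b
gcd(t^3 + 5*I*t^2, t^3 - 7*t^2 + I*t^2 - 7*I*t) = t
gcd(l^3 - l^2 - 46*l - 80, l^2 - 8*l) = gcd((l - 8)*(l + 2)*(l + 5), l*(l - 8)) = l - 8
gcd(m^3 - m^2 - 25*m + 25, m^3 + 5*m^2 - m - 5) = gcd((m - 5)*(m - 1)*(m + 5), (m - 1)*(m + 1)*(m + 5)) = m^2 + 4*m - 5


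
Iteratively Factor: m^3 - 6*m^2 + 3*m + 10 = (m - 2)*(m^2 - 4*m - 5) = (m - 5)*(m - 2)*(m + 1)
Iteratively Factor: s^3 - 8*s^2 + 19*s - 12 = (s - 1)*(s^2 - 7*s + 12) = (s - 3)*(s - 1)*(s - 4)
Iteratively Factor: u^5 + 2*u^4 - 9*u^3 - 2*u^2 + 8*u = (u - 2)*(u^4 + 4*u^3 - u^2 - 4*u) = (u - 2)*(u + 4)*(u^3 - u) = (u - 2)*(u - 1)*(u + 4)*(u^2 + u) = u*(u - 2)*(u - 1)*(u + 4)*(u + 1)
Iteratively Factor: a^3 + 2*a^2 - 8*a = (a)*(a^2 + 2*a - 8) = a*(a - 2)*(a + 4)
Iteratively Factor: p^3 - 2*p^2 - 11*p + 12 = (p - 1)*(p^2 - p - 12) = (p - 4)*(p - 1)*(p + 3)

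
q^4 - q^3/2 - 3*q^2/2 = q^2*(q - 3/2)*(q + 1)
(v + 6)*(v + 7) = v^2 + 13*v + 42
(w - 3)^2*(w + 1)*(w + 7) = w^4 + 2*w^3 - 32*w^2 + 30*w + 63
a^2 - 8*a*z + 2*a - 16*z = (a + 2)*(a - 8*z)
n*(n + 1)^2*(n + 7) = n^4 + 9*n^3 + 15*n^2 + 7*n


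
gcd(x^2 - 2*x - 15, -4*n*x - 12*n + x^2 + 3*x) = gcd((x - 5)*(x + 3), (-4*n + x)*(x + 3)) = x + 3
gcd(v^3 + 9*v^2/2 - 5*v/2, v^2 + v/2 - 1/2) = v - 1/2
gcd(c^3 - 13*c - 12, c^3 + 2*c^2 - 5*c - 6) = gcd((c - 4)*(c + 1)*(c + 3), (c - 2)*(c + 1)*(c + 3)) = c^2 + 4*c + 3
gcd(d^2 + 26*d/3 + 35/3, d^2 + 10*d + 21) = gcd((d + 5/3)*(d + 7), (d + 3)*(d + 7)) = d + 7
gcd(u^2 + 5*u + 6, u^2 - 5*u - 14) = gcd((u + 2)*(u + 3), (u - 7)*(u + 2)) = u + 2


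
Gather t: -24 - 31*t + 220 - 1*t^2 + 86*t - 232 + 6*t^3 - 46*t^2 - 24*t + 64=6*t^3 - 47*t^2 + 31*t + 28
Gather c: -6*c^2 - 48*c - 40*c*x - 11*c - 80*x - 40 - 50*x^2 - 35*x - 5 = -6*c^2 + c*(-40*x - 59) - 50*x^2 - 115*x - 45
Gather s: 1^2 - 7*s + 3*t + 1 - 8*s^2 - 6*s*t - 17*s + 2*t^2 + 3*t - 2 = -8*s^2 + s*(-6*t - 24) + 2*t^2 + 6*t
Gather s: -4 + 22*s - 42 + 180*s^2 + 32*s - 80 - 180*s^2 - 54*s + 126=0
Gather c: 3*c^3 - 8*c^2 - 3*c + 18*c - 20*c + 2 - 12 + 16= 3*c^3 - 8*c^2 - 5*c + 6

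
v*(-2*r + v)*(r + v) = -2*r^2*v - r*v^2 + v^3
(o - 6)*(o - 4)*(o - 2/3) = o^3 - 32*o^2/3 + 92*o/3 - 16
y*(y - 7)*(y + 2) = y^3 - 5*y^2 - 14*y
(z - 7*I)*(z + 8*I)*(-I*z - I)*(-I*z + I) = -z^4 - I*z^3 - 55*z^2 + I*z + 56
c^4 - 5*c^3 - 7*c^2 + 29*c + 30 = (c - 5)*(c - 3)*(c + 1)*(c + 2)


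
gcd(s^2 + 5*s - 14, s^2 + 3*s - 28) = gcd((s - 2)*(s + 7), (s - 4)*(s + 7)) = s + 7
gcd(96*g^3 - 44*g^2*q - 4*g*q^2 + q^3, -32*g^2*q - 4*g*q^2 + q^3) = -8*g + q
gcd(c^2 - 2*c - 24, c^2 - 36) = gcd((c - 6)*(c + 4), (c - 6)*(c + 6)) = c - 6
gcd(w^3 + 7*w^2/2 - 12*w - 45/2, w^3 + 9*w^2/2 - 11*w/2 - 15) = w^2 + 13*w/2 + 15/2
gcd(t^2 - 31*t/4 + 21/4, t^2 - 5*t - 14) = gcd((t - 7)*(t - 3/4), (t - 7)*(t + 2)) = t - 7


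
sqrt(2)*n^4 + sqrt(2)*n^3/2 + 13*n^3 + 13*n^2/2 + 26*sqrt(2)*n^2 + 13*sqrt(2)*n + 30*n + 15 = (n + sqrt(2))*(n + 5*sqrt(2)/2)*(n + 3*sqrt(2))*(sqrt(2)*n + sqrt(2)/2)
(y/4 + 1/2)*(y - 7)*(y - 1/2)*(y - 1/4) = y^4/4 - 23*y^3/16 - 81*y^2/32 + 79*y/32 - 7/16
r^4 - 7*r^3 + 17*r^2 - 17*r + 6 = (r - 3)*(r - 2)*(r - 1)^2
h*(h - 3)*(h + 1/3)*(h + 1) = h^4 - 5*h^3/3 - 11*h^2/3 - h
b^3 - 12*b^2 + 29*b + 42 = (b - 7)*(b - 6)*(b + 1)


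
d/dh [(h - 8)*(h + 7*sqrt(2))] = 2*h - 8 + 7*sqrt(2)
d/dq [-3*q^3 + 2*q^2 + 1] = q*(4 - 9*q)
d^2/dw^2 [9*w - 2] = 0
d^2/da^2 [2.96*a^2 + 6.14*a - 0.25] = 5.92000000000000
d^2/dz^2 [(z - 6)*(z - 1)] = 2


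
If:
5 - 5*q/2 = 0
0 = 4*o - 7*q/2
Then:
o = 7/4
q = 2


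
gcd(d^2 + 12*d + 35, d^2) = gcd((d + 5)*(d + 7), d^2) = 1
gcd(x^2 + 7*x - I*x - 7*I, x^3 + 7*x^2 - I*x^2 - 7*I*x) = x^2 + x*(7 - I) - 7*I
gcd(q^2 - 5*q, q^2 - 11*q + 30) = q - 5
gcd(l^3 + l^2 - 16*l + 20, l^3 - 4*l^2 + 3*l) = 1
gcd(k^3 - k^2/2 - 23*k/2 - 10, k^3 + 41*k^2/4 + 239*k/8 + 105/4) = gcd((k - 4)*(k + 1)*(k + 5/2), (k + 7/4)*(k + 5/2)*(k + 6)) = k + 5/2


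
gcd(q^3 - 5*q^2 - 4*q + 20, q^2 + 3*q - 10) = q - 2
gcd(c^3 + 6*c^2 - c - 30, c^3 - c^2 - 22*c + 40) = c^2 + 3*c - 10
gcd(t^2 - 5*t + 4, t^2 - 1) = t - 1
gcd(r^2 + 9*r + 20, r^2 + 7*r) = 1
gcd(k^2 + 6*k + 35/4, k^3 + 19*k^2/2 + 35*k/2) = k + 5/2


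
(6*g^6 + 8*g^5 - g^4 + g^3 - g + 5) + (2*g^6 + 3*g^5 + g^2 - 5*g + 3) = 8*g^6 + 11*g^5 - g^4 + g^3 + g^2 - 6*g + 8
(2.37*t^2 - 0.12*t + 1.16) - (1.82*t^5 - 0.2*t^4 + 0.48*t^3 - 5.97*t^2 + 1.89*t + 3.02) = -1.82*t^5 + 0.2*t^4 - 0.48*t^3 + 8.34*t^2 - 2.01*t - 1.86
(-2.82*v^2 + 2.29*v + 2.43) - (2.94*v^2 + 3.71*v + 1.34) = -5.76*v^2 - 1.42*v + 1.09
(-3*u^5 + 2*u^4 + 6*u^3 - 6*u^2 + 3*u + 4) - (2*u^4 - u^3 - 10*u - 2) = -3*u^5 + 7*u^3 - 6*u^2 + 13*u + 6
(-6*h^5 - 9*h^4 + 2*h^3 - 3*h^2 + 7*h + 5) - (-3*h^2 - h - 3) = -6*h^5 - 9*h^4 + 2*h^3 + 8*h + 8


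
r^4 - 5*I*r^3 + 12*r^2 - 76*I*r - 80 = (r - 5*I)*(r - 2*I)^2*(r + 4*I)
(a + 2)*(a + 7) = a^2 + 9*a + 14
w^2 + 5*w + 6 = (w + 2)*(w + 3)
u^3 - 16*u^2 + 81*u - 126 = (u - 7)*(u - 6)*(u - 3)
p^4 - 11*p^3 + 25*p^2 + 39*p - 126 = (p - 7)*(p - 3)^2*(p + 2)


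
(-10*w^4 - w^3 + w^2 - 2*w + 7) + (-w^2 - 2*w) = -10*w^4 - w^3 - 4*w + 7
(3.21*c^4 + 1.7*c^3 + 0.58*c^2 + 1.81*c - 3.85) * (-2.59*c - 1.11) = -8.3139*c^5 - 7.9661*c^4 - 3.3892*c^3 - 5.3317*c^2 + 7.9624*c + 4.2735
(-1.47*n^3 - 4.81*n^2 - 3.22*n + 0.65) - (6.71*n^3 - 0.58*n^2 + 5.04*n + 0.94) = -8.18*n^3 - 4.23*n^2 - 8.26*n - 0.29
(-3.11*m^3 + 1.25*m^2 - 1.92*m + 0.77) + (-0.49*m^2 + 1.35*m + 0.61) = -3.11*m^3 + 0.76*m^2 - 0.57*m + 1.38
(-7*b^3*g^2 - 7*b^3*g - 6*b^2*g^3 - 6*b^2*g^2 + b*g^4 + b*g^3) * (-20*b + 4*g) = 140*b^4*g^2 + 140*b^4*g + 92*b^3*g^3 + 92*b^3*g^2 - 44*b^2*g^4 - 44*b^2*g^3 + 4*b*g^5 + 4*b*g^4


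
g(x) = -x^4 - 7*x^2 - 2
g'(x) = -4*x^3 - 14*x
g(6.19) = -1738.34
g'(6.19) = -1035.37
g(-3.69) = -282.71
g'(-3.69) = 252.63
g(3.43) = -222.77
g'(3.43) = -209.43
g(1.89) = -39.76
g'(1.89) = -53.47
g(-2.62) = -97.17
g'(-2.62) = 108.62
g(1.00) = -10.00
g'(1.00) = -18.00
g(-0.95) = -9.13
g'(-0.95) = 16.73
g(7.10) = -2896.04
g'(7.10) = -1531.04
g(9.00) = -7130.00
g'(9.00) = -3042.00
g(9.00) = -7130.00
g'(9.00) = -3042.00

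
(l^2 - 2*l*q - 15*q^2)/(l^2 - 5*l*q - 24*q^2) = (-l + 5*q)/(-l + 8*q)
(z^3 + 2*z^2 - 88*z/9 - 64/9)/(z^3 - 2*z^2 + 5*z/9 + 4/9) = (9*z^3 + 18*z^2 - 88*z - 64)/(9*z^3 - 18*z^2 + 5*z + 4)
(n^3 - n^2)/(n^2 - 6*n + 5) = n^2/(n - 5)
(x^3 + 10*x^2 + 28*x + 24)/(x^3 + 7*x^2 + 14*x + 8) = (x^2 + 8*x + 12)/(x^2 + 5*x + 4)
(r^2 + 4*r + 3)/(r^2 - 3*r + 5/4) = 4*(r^2 + 4*r + 3)/(4*r^2 - 12*r + 5)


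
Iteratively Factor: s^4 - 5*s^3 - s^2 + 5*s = (s + 1)*(s^3 - 6*s^2 + 5*s) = (s - 5)*(s + 1)*(s^2 - s) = s*(s - 5)*(s + 1)*(s - 1)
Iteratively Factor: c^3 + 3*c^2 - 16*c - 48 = (c + 4)*(c^2 - c - 12) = (c + 3)*(c + 4)*(c - 4)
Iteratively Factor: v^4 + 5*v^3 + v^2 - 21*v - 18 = (v - 2)*(v^3 + 7*v^2 + 15*v + 9) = (v - 2)*(v + 1)*(v^2 + 6*v + 9) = (v - 2)*(v + 1)*(v + 3)*(v + 3)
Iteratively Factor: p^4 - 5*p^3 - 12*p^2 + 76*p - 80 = (p - 2)*(p^3 - 3*p^2 - 18*p + 40) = (p - 2)^2*(p^2 - p - 20) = (p - 2)^2*(p + 4)*(p - 5)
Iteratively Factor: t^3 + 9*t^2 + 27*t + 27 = (t + 3)*(t^2 + 6*t + 9) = (t + 3)^2*(t + 3)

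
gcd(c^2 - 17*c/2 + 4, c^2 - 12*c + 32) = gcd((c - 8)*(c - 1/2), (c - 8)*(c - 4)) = c - 8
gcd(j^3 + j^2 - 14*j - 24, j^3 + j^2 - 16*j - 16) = j - 4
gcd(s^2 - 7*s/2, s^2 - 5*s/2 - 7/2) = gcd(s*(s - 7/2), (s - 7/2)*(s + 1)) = s - 7/2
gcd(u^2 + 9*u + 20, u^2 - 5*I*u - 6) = 1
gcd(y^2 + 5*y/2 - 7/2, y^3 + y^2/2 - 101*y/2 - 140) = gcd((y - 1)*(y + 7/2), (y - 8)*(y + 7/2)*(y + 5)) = y + 7/2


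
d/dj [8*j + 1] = 8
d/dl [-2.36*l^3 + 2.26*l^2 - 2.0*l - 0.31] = -7.08*l^2 + 4.52*l - 2.0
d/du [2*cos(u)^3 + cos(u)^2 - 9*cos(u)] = (-6*cos(u)^2 - 2*cos(u) + 9)*sin(u)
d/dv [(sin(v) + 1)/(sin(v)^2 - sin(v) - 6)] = (-2*sin(v) + cos(v)^2 - 6)*cos(v)/(sin(v) + cos(v)^2 + 5)^2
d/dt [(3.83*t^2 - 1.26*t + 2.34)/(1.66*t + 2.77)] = (6.3578*t^2 + 21.2182*t - 7.3746)/(2.7556*t^2 + 9.1964*t + 7.6729)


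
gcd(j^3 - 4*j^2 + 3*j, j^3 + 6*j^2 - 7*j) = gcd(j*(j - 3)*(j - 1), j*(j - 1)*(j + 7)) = j^2 - j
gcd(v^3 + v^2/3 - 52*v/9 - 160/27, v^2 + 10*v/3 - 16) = v - 8/3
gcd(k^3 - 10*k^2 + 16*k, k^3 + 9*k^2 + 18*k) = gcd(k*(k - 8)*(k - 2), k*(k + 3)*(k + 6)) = k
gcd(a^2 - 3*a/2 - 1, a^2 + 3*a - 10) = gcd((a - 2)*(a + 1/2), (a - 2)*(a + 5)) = a - 2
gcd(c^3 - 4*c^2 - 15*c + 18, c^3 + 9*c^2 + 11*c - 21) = c^2 + 2*c - 3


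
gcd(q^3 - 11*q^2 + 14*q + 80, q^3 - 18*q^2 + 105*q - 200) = q^2 - 13*q + 40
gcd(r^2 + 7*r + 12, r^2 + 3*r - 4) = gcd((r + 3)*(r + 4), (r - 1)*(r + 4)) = r + 4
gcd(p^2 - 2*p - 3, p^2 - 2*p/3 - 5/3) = p + 1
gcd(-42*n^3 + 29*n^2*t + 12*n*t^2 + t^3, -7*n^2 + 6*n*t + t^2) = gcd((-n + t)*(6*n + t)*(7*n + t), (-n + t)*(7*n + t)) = -7*n^2 + 6*n*t + t^2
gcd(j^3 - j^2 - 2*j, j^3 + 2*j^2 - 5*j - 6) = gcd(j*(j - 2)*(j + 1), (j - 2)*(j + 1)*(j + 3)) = j^2 - j - 2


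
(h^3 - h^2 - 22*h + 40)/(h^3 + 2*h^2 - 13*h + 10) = (h - 4)/(h - 1)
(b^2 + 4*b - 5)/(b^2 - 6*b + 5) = (b + 5)/(b - 5)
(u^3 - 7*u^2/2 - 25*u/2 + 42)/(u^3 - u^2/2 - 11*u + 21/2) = (u - 4)/(u - 1)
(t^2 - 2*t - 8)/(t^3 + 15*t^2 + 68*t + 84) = (t - 4)/(t^2 + 13*t + 42)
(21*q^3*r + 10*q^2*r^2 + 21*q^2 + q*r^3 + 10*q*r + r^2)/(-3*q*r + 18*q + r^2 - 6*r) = (-21*q^3*r - 10*q^2*r^2 - 21*q^2 - q*r^3 - 10*q*r - r^2)/(3*q*r - 18*q - r^2 + 6*r)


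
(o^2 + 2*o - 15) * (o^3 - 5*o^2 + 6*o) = o^5 - 3*o^4 - 19*o^3 + 87*o^2 - 90*o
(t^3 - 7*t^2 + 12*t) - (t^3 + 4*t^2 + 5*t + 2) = -11*t^2 + 7*t - 2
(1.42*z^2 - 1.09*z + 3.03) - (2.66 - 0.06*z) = 1.42*z^2 - 1.03*z + 0.37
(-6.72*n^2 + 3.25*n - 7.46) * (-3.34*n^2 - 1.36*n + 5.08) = 22.4448*n^4 - 1.7158*n^3 - 13.6412*n^2 + 26.6556*n - 37.8968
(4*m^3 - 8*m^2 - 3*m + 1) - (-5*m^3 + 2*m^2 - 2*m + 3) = 9*m^3 - 10*m^2 - m - 2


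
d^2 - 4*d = d*(d - 4)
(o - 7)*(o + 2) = o^2 - 5*o - 14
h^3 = h^3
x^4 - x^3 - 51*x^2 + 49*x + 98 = (x - 7)*(x - 2)*(x + 1)*(x + 7)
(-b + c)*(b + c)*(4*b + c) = -4*b^3 - b^2*c + 4*b*c^2 + c^3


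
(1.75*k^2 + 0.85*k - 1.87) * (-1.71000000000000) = -2.9925*k^2 - 1.4535*k + 3.1977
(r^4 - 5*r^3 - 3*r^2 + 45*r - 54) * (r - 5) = r^5 - 10*r^4 + 22*r^3 + 60*r^2 - 279*r + 270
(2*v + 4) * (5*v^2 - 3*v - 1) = 10*v^3 + 14*v^2 - 14*v - 4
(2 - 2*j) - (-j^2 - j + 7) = j^2 - j - 5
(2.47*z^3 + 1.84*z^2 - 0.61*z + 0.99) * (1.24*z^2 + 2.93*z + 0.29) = 3.0628*z^5 + 9.5187*z^4 + 5.3511*z^3 - 0.0261*z^2 + 2.7238*z + 0.2871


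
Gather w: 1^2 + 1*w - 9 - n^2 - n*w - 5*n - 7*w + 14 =-n^2 - 5*n + w*(-n - 6) + 6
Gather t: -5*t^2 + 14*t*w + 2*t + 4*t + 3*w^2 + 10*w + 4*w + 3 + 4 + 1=-5*t^2 + t*(14*w + 6) + 3*w^2 + 14*w + 8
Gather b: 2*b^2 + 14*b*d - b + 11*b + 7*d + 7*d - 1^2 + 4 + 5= 2*b^2 + b*(14*d + 10) + 14*d + 8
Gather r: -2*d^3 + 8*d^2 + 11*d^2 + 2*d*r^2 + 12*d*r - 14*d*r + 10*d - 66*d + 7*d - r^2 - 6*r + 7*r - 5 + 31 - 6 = -2*d^3 + 19*d^2 - 49*d + r^2*(2*d - 1) + r*(1 - 2*d) + 20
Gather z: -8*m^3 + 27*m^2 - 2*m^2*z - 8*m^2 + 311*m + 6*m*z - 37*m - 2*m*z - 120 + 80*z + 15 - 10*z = -8*m^3 + 19*m^2 + 274*m + z*(-2*m^2 + 4*m + 70) - 105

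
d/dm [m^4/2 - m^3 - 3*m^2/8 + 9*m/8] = 2*m^3 - 3*m^2 - 3*m/4 + 9/8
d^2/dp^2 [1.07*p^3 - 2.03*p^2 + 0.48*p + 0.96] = 6.42*p - 4.06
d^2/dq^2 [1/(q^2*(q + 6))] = 2*(q^2 + 2*q*(q + 6) + 3*(q + 6)^2)/(q^4*(q + 6)^3)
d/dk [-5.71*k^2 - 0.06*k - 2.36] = -11.42*k - 0.06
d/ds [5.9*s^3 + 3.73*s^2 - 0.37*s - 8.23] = 17.7*s^2 + 7.46*s - 0.37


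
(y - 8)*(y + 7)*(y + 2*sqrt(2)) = y^3 - y^2 + 2*sqrt(2)*y^2 - 56*y - 2*sqrt(2)*y - 112*sqrt(2)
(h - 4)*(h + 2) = h^2 - 2*h - 8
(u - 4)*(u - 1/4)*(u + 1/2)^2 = u^4 - 13*u^3/4 - 3*u^2 - u/16 + 1/4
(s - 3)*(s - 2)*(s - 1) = s^3 - 6*s^2 + 11*s - 6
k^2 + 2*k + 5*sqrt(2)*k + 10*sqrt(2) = (k + 2)*(k + 5*sqrt(2))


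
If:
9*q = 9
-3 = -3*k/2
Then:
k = 2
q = 1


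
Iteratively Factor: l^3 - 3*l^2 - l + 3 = (l - 3)*(l^2 - 1) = (l - 3)*(l - 1)*(l + 1)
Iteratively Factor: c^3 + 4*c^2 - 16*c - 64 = (c - 4)*(c^2 + 8*c + 16) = (c - 4)*(c + 4)*(c + 4)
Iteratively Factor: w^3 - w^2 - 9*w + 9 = (w - 1)*(w^2 - 9) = (w - 3)*(w - 1)*(w + 3)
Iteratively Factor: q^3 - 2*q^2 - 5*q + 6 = (q - 1)*(q^2 - q - 6) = (q - 1)*(q + 2)*(q - 3)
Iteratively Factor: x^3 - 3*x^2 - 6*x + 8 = (x + 2)*(x^2 - 5*x + 4) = (x - 4)*(x + 2)*(x - 1)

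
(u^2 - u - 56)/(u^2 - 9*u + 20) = (u^2 - u - 56)/(u^2 - 9*u + 20)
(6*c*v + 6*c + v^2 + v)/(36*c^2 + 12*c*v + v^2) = (v + 1)/(6*c + v)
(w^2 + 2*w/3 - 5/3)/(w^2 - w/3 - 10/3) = (w - 1)/(w - 2)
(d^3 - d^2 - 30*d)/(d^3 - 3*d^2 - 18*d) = (d + 5)/(d + 3)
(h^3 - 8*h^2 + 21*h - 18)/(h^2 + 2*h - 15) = (h^2 - 5*h + 6)/(h + 5)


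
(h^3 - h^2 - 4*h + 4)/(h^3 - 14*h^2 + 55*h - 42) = (h^2 - 4)/(h^2 - 13*h + 42)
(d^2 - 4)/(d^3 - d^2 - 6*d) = (d - 2)/(d*(d - 3))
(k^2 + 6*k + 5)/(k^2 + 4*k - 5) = (k + 1)/(k - 1)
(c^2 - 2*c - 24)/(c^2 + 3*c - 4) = (c - 6)/(c - 1)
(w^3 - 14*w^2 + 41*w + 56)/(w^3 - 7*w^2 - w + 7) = (w - 8)/(w - 1)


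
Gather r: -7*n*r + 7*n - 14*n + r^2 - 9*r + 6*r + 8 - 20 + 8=-7*n + r^2 + r*(-7*n - 3) - 4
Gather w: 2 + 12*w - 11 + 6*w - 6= 18*w - 15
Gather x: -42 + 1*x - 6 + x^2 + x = x^2 + 2*x - 48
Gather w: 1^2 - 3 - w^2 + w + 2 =-w^2 + w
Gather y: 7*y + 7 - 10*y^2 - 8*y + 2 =-10*y^2 - y + 9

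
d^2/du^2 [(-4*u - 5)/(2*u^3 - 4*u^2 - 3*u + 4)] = 2*(-48*u^5 - 24*u^4 + 232*u^3 + 42*u^2 - 252*u - 173)/(8*u^9 - 48*u^8 + 60*u^7 + 128*u^6 - 282*u^5 - 60*u^4 + 357*u^3 - 84*u^2 - 144*u + 64)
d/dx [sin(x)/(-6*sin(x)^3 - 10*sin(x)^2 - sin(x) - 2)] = (12*sin(x)^3 + 10*sin(x)^2 - 2)*cos(x)/(6*sin(x)^3 + 10*sin(x)^2 + sin(x) + 2)^2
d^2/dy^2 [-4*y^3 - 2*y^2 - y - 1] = -24*y - 4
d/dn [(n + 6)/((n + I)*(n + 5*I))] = (-n^2 - 12*n - 5 - 36*I)/(n^4 + 12*I*n^3 - 46*n^2 - 60*I*n + 25)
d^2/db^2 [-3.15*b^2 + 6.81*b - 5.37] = -6.30000000000000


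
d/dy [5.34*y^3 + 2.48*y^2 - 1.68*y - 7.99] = 16.02*y^2 + 4.96*y - 1.68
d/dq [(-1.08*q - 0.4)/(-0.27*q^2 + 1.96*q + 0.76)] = (0.2916*q^2 - 2.1168*q - (0.54*q - 1.96)*(1.08*q + 0.4) - 0.8208)/(-0.27*q^2 + 1.96*q + 0.76)^2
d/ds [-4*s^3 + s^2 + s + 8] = -12*s^2 + 2*s + 1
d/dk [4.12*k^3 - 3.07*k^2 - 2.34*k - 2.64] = 12.36*k^2 - 6.14*k - 2.34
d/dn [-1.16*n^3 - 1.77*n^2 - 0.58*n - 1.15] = -3.48*n^2 - 3.54*n - 0.58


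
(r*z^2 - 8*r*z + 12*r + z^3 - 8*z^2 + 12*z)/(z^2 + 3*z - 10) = (r*z - 6*r + z^2 - 6*z)/(z + 5)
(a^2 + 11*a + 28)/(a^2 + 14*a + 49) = (a + 4)/(a + 7)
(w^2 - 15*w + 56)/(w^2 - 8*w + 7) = (w - 8)/(w - 1)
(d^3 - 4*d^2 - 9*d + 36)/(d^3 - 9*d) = (d - 4)/d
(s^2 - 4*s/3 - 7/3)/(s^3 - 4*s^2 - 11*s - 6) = (s - 7/3)/(s^2 - 5*s - 6)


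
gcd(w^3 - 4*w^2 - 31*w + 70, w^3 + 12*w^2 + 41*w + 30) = w + 5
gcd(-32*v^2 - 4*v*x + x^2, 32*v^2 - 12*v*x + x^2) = -8*v + x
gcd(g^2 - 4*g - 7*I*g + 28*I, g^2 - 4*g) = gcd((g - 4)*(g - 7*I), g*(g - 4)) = g - 4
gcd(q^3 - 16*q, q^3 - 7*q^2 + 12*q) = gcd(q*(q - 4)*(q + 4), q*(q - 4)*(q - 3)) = q^2 - 4*q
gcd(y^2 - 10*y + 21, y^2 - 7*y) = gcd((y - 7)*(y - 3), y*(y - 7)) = y - 7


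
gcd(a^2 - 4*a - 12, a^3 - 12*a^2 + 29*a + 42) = a - 6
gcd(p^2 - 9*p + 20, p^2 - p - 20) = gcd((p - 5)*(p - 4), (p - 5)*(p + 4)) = p - 5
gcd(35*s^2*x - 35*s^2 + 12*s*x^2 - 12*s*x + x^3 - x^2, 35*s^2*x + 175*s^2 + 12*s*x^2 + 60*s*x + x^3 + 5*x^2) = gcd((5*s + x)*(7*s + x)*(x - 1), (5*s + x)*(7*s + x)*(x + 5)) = 35*s^2 + 12*s*x + x^2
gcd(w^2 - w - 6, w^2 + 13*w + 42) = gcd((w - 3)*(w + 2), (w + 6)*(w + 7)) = 1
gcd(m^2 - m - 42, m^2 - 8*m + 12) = 1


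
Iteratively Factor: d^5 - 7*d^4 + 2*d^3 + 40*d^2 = (d - 4)*(d^4 - 3*d^3 - 10*d^2) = d*(d - 4)*(d^3 - 3*d^2 - 10*d) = d*(d - 5)*(d - 4)*(d^2 + 2*d) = d*(d - 5)*(d - 4)*(d + 2)*(d)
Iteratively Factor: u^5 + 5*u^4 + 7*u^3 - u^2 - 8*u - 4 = (u + 1)*(u^4 + 4*u^3 + 3*u^2 - 4*u - 4) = (u + 1)*(u + 2)*(u^3 + 2*u^2 - u - 2) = (u + 1)^2*(u + 2)*(u^2 + u - 2) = (u - 1)*(u + 1)^2*(u + 2)*(u + 2)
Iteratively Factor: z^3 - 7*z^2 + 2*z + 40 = (z - 4)*(z^2 - 3*z - 10) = (z - 5)*(z - 4)*(z + 2)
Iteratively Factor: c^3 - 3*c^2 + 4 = (c - 2)*(c^2 - c - 2) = (c - 2)*(c + 1)*(c - 2)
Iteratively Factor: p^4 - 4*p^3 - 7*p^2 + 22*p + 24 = (p - 3)*(p^3 - p^2 - 10*p - 8) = (p - 4)*(p - 3)*(p^2 + 3*p + 2) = (p - 4)*(p - 3)*(p + 2)*(p + 1)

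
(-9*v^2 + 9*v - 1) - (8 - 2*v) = -9*v^2 + 11*v - 9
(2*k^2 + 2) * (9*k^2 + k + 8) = 18*k^4 + 2*k^3 + 34*k^2 + 2*k + 16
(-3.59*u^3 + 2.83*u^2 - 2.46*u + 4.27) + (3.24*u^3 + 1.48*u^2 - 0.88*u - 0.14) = -0.35*u^3 + 4.31*u^2 - 3.34*u + 4.13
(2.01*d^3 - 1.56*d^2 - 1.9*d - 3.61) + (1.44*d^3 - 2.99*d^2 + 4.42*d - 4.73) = 3.45*d^3 - 4.55*d^2 + 2.52*d - 8.34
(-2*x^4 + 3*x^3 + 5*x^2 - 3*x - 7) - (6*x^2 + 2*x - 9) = -2*x^4 + 3*x^3 - x^2 - 5*x + 2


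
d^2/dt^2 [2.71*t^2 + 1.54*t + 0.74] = 5.42000000000000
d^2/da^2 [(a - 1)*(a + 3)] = 2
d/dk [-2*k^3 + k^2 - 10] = 2*k*(1 - 3*k)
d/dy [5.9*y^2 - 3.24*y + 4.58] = 11.8*y - 3.24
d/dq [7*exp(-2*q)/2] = -7*exp(-2*q)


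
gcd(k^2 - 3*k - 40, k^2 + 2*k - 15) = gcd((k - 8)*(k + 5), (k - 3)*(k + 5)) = k + 5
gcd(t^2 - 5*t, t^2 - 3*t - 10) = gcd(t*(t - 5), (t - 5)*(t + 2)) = t - 5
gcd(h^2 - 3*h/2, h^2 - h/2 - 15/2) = 1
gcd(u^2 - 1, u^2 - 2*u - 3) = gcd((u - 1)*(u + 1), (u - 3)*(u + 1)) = u + 1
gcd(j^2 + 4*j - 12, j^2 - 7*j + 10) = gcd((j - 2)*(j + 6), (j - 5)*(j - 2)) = j - 2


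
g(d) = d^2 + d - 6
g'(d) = 2*d + 1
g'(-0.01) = 0.98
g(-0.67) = -6.22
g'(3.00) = 7.00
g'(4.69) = 10.38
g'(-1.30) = -1.60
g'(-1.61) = -2.22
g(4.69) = 20.69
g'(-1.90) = -2.80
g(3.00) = 6.00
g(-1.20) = -5.76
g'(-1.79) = -2.58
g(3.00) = 6.00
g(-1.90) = -4.29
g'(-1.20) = -1.40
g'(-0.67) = -0.34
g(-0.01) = -6.01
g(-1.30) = -5.61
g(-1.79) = -4.59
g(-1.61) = -5.02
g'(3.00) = 7.00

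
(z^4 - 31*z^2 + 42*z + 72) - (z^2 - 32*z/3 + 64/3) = z^4 - 32*z^2 + 158*z/3 + 152/3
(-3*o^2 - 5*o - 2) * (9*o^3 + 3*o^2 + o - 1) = -27*o^5 - 54*o^4 - 36*o^3 - 8*o^2 + 3*o + 2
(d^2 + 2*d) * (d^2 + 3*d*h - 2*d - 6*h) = d^4 + 3*d^3*h - 4*d^2 - 12*d*h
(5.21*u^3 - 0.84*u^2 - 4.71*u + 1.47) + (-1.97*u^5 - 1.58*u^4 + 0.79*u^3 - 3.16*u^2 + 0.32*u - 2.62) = -1.97*u^5 - 1.58*u^4 + 6.0*u^3 - 4.0*u^2 - 4.39*u - 1.15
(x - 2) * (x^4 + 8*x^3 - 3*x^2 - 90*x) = x^5 + 6*x^4 - 19*x^3 - 84*x^2 + 180*x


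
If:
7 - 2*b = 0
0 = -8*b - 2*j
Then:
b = 7/2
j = -14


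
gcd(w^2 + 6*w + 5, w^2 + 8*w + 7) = w + 1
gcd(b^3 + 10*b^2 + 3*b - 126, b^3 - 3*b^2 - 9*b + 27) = b - 3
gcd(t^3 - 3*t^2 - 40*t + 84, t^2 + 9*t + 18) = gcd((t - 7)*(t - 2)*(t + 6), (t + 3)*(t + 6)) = t + 6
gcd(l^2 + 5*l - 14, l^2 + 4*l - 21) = l + 7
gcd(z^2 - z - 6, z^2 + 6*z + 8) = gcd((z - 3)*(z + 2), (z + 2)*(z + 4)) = z + 2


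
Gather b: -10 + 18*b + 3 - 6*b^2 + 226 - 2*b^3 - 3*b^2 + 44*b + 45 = -2*b^3 - 9*b^2 + 62*b + 264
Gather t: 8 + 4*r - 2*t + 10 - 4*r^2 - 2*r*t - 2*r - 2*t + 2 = -4*r^2 + 2*r + t*(-2*r - 4) + 20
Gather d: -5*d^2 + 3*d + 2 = -5*d^2 + 3*d + 2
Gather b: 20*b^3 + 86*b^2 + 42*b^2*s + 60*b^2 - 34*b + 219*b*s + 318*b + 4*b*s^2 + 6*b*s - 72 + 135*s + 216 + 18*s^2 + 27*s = 20*b^3 + b^2*(42*s + 146) + b*(4*s^2 + 225*s + 284) + 18*s^2 + 162*s + 144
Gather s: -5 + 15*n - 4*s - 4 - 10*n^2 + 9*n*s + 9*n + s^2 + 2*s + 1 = -10*n^2 + 24*n + s^2 + s*(9*n - 2) - 8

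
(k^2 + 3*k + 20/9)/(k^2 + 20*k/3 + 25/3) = (k + 4/3)/(k + 5)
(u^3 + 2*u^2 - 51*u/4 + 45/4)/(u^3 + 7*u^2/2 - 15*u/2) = (u - 3/2)/u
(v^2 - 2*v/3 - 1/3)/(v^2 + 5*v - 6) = (v + 1/3)/(v + 6)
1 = 1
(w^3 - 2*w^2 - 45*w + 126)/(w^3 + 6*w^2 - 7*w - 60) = (w^2 + w - 42)/(w^2 + 9*w + 20)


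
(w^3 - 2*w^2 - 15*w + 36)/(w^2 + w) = (w^3 - 2*w^2 - 15*w + 36)/(w*(w + 1))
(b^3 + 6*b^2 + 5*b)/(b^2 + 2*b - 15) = b*(b + 1)/(b - 3)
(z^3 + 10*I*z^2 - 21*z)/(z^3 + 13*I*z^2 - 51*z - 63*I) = z/(z + 3*I)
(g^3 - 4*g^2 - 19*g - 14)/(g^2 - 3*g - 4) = (g^2 - 5*g - 14)/(g - 4)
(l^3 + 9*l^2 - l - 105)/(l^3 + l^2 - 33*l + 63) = (l + 5)/(l - 3)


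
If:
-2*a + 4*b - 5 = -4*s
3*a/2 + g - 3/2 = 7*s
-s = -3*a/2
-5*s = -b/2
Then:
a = 5/64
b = 75/64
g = 141/64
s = 15/128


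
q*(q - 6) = q^2 - 6*q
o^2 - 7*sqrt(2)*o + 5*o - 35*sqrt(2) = (o + 5)*(o - 7*sqrt(2))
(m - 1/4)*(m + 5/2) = m^2 + 9*m/4 - 5/8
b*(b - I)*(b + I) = b^3 + b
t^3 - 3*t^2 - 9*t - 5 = (t - 5)*(t + 1)^2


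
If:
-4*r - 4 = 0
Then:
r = -1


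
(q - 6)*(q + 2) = q^2 - 4*q - 12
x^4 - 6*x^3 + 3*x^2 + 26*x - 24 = (x - 4)*(x - 3)*(x - 1)*(x + 2)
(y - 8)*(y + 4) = y^2 - 4*y - 32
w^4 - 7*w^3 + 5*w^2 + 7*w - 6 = (w - 6)*(w - 1)^2*(w + 1)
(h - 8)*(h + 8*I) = h^2 - 8*h + 8*I*h - 64*I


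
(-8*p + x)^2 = 64*p^2 - 16*p*x + x^2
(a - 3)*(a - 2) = a^2 - 5*a + 6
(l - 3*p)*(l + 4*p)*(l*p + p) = l^3*p + l^2*p^2 + l^2*p - 12*l*p^3 + l*p^2 - 12*p^3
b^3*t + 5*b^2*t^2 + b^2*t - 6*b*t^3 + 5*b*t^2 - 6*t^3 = (b - t)*(b + 6*t)*(b*t + t)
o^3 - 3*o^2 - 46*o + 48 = (o - 8)*(o - 1)*(o + 6)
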